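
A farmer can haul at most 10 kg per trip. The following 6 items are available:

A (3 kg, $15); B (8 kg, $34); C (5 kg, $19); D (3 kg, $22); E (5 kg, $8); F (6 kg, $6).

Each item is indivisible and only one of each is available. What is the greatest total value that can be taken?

$41

Check high-value combinations within 10 kg:
- C+D: weight 5+3=8, value 19+22=41
- A+D: weight 3+3=6, value 15+22=37
- B: weight 8, value 34
- A+C: weight 3+5=8, value 15+19=34
Best: $41.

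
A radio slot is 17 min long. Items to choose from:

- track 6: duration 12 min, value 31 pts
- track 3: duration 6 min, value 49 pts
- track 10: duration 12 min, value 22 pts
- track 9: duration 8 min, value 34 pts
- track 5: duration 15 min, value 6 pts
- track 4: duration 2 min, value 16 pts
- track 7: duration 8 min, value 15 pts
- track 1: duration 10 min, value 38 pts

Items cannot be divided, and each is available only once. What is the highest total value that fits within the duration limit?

99 pts

Check high-value combinations within 17 min:
- track 3+track 9+track 4: duration 6+8+2=16, value 49+34+16=99
- track 3+track 1: duration 6+10=16, value 49+38=87
- track 3+track 9: duration 6+8=14, value 49+34=83
- track 3+track 4+track 7: duration 6+2+8=16, value 49+16+15=80
Best: 99 pts.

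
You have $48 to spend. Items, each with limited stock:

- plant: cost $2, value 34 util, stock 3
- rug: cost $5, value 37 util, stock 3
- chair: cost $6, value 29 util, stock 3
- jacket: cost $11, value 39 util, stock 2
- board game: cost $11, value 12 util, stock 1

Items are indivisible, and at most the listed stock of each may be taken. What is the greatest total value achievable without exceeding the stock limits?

Top feasible selections:
- 3×plant + 3×rug + 2×chair + 1×jacket: cost 44, value 310
- 2×plant + 3×rug + 3×chair + 1×jacket: cost 48, value 305
- 3×plant + 2×rug + 3×chair + 1×jacket: cost 45, value 302
- 3×plant + 3×rug + 3×chair: cost 39, value 300
Best: 310 util.

310 util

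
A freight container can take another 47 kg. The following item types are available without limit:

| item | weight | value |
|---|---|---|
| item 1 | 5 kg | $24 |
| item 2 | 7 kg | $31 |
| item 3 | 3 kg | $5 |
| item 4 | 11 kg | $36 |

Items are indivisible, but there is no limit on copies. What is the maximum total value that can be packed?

$223

Best value-per-unit is item 1 at 24/5; filling with it alone gives 9×24 = 216.
Optimal mix: 8×item 1 + 1×item 2 → weight 47, value 223.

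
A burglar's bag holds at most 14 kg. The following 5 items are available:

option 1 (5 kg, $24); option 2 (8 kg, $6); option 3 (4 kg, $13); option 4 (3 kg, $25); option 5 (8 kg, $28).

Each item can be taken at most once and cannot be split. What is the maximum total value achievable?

$62

Check high-value combinations within 14 kg:
- option 1+option 3+option 4: weight 5+4+3=12, value 24+13+25=62
- option 4+option 5: weight 3+8=11, value 25+28=53
- option 1+option 5: weight 5+8=13, value 24+28=52
- option 1+option 4: weight 5+3=8, value 24+25=49
- option 3+option 5: weight 4+8=12, value 13+28=41
Best: $62.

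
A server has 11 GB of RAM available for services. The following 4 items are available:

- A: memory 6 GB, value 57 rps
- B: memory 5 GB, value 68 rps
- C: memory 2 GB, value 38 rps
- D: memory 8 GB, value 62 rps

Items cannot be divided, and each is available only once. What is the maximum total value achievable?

Check high-value combinations within 11 GB:
- A+B: memory 6+5=11, value 57+68=125
- B+C: memory 5+2=7, value 68+38=106
- C+D: memory 2+8=10, value 38+62=100
- A+C: memory 6+2=8, value 57+38=95
- B: memory 5, value 68
Best: 125 rps.

125 rps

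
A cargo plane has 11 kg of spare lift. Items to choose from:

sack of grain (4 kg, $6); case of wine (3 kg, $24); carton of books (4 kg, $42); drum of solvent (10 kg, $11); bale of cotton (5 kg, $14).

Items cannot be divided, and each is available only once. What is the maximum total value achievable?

Check high-value combinations within 11 kg:
- sack of grain+case of wine+carton of books: weight 4+3+4=11, value 6+24+42=72
- case of wine+carton of books: weight 3+4=7, value 24+42=66
- carton of books+bale of cotton: weight 4+5=9, value 42+14=56
- sack of grain+carton of books: weight 4+4=8, value 6+42=48
Best: $72.

$72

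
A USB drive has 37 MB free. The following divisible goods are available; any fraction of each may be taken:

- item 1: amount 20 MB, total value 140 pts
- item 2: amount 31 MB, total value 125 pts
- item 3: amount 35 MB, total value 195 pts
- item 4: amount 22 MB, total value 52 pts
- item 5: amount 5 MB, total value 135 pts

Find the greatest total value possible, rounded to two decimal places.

341.86

Take in order of value per unit:
- item 5 (135/5 per unit): all 5 → value 135, running total 135.00
- item 1 (140/20 per unit): all 20 → value 140, running total 275.00
- item 3 (195/35 per unit): 12 of 35 → value 12×195/35 = 66.8571, running total 341.86
Total 341.86.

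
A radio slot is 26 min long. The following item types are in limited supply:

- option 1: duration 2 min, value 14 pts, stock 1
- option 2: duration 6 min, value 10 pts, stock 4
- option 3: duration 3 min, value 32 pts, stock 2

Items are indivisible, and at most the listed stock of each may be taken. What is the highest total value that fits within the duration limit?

108 pts

Top feasible selections:
- 1×option 1 + 3×option 2 + 2×option 3: duration 26, value 108
- 1×option 1 + 2×option 2 + 2×option 3: duration 20, value 98
Best: 108 pts.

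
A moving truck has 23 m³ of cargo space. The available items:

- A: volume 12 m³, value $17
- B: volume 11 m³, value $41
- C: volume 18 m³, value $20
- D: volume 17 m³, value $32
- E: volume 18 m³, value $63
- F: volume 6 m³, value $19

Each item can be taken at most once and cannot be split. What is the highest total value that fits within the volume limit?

Check high-value combinations within 23 m³:
- E: volume 18, value 63
- B+F: volume 11+6=17, value 41+19=60
- A+B: volume 12+11=23, value 17+41=58
Best: $63.

$63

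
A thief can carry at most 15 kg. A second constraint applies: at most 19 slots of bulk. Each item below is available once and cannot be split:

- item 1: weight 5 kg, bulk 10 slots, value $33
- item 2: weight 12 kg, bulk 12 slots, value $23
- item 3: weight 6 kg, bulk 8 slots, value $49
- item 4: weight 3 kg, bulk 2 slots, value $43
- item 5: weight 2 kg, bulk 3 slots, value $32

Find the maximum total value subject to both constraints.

$124

Feasible sets respecting both limits:
- item 3+item 4+item 5: weight 11, bulk 13, value 124
- item 1+item 4+item 5: weight 10, bulk 15, value 108
- item 3+item 4: weight 9, bulk 10, value 92
- item 1+item 3: weight 11, bulk 18, value 82
Best: $124.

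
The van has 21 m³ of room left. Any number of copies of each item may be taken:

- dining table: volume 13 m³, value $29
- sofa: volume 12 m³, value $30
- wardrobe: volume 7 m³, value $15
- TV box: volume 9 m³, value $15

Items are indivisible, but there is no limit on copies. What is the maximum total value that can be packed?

$45

Best value-per-unit is sofa at 30/12; filling with it alone gives 1×30 = 30.
Optimal mix: 1×sofa + 1×wardrobe → volume 19, value 45.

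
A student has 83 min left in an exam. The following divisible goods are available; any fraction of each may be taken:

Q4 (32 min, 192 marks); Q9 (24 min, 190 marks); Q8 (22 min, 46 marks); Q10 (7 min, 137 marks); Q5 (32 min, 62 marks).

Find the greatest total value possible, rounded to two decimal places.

560.82

Take in order of value per unit:
- Q10 (137/7 per unit): all 7 → value 137, running total 137.00
- Q9 (190/24 per unit): all 24 → value 190, running total 327.00
- Q4 (192/32 per unit): all 32 → value 192, running total 519.00
- Q8 (46/22 per unit): 20 of 22 → value 20×46/22 = 41.8182, running total 560.82
Total 560.82.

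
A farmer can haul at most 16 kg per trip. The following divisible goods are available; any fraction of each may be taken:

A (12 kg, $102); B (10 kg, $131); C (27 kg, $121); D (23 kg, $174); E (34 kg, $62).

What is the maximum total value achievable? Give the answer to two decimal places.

Take in order of value per unit:
- B (131/10 per unit): all 10 → value 131, running total 131.00
- A (102/12 per unit): 6 of 12 → value 6×102/12 = 51.0000, running total 182.00
Total 182.00.

182.00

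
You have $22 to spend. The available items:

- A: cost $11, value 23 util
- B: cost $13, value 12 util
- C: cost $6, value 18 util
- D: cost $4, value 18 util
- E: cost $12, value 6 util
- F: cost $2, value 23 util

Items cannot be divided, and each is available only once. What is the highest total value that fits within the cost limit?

Check high-value combinations within $22:
- A+D+F: cost 11+4+2=17, value 23+18+23=64
- A+C+F: cost 11+6+2=19, value 23+18+23=64
- C+D+F: cost 6+4+2=12, value 18+18+23=59
Best: 64 util.

64 util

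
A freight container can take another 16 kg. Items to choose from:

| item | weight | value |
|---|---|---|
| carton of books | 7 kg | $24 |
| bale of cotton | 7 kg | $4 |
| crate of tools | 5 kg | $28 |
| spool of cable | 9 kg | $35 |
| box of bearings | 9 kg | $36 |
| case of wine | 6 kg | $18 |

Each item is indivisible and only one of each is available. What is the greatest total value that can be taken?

$64

Check high-value combinations within 16 kg:
- crate of tools+box of bearings: weight 5+9=14, value 28+36=64
- crate of tools+spool of cable: weight 5+9=14, value 28+35=63
- carton of books+box of bearings: weight 7+9=16, value 24+36=60
- carton of books+spool of cable: weight 7+9=16, value 24+35=59
- box of bearings+case of wine: weight 9+6=15, value 36+18=54
Best: $64.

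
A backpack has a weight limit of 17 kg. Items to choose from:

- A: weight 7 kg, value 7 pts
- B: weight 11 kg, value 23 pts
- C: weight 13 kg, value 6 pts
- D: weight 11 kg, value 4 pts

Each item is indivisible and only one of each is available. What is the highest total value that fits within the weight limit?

23 pts

This is a 0/1 knapsack; check combinations near the capacity.
- B: weight 11, value 23
- A: weight 7, value 7
- C: weight 13, value 6
- D: weight 11, value 4
Best: 23 pts.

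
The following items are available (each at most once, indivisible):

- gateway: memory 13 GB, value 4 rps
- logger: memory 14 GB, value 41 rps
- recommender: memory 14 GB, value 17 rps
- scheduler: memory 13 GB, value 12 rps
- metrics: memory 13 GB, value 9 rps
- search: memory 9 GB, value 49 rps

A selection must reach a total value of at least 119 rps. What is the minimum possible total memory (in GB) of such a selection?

Subsets with value ≥ 119, sorted by total memory:
- logger+recommender+scheduler+search: memory 50, value 119
- logger+recommender+scheduler+metrics+search: memory 63, value 128
- gateway+logger+recommender+scheduler+search: memory 63, value 123
- gateway+logger+recommender+metrics+search: memory 63, value 120
Minimum memory: 50 GB.

50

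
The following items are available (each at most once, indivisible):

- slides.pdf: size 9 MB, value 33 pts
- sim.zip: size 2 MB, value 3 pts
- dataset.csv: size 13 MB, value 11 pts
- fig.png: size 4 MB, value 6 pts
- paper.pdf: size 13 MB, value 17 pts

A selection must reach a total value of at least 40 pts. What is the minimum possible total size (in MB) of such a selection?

15

Subsets with value ≥ 40, sorted by total size:
- slides.pdf+sim.zip+fig.png: size 15, value 42
- slides.pdf+paper.pdf: size 22, value 50
- slides.pdf+dataset.csv: size 22, value 44
- slides.pdf+sim.zip+paper.pdf: size 24, value 53
Minimum size: 15 MB.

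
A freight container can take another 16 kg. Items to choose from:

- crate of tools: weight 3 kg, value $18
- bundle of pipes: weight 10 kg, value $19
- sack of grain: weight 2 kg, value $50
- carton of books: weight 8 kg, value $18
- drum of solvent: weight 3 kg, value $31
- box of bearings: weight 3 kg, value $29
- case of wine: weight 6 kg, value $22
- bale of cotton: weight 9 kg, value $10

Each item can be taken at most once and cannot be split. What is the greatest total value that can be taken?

$132

Check high-value combinations within 16 kg:
- sack of grain+drum of solvent+box of bearings+case of wine: weight 2+3+3+6=14, value 50+31+29+22=132
- crate of tools+sack of grain+drum of solvent+box of bearings: weight 3+2+3+3=11, value 18+50+31+29=128
- sack of grain+carton of books+drum of solvent+box of bearings: weight 2+8+3+3=16, value 50+18+31+29=128
Best: $132.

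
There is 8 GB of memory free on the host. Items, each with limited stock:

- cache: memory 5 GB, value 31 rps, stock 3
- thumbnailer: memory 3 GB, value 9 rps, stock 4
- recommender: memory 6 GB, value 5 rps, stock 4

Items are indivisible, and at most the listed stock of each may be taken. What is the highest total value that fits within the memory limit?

Best selections within memory 8 and stock limits:
- 1×cache + 1×thumbnailer: memory 8, value 40
- 1×cache: memory 5, value 31
- 2×thumbnailer: memory 6, value 18
- 1×thumbnailer: memory 3, value 9
Best: 40 rps.

40 rps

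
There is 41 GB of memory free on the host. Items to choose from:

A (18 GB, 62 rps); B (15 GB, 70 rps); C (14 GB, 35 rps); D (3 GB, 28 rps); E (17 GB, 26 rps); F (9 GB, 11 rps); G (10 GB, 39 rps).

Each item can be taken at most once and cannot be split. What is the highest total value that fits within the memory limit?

160 rps

This is a 0/1 knapsack; check combinations near the capacity.
- A+B+D: memory 18+15+3=36, value 62+70+28=160
- B+D+F+G: memory 15+3+9+10=37, value 70+28+11+39=148
- B+C+G: memory 15+14+10=39, value 70+35+39=144
- B+C+D+F: memory 15+14+3+9=41, value 70+35+28+11=144
- A+D+F+G: memory 18+3+9+10=40, value 62+28+11+39=140
Best: 160 rps.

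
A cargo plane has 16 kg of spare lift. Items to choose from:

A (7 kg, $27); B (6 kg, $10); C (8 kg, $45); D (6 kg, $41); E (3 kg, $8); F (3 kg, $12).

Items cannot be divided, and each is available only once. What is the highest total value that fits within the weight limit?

Check high-value combinations within 16 kg:
- C+D: weight 8+6=14, value 45+41=86
- A+D+F: weight 7+6+3=16, value 27+41+12=80
- A+D+E: weight 7+6+3=16, value 27+41+8=76
- A+C: weight 7+8=15, value 27+45=72
- A+D: weight 7+6=13, value 27+41=68
Best: $86.

$86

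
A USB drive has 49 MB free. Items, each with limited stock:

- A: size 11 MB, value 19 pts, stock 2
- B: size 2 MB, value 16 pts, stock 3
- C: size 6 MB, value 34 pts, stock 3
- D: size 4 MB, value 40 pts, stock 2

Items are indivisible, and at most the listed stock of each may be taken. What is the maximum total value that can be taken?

249 pts

Best selections within size 49 and stock limits:
- 1×A + 3×B + 3×C + 2×D: size 43, value 249
- 2×A + 3×B + 2×C + 2×D: size 48, value 234
- 1×A + 2×B + 3×C + 2×D: size 41, value 233
- 3×B + 3×C + 2×D: size 32, value 230
Best: 249 pts.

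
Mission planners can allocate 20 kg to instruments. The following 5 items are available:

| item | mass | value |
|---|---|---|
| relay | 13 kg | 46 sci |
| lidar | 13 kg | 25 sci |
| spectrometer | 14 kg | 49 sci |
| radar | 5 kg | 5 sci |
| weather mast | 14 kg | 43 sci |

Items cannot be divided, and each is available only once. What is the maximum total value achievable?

Check high-value combinations within 20 kg:
- spectrometer+radar: mass 14+5=19, value 49+5=54
- relay+radar: mass 13+5=18, value 46+5=51
- spectrometer: mass 14, value 49
- radar+weather mast: mass 5+14=19, value 5+43=48
Best: 54 sci.

54 sci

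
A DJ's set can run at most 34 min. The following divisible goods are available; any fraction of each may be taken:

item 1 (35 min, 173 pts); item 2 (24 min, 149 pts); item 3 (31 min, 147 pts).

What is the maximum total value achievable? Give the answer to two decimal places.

Take in order of value per unit:
- item 2 (149/24 per unit): all 24 → value 149, running total 149.00
- item 1 (173/35 per unit): 10 of 35 → value 10×173/35 = 49.4286, running total 198.43
Total 198.43.

198.43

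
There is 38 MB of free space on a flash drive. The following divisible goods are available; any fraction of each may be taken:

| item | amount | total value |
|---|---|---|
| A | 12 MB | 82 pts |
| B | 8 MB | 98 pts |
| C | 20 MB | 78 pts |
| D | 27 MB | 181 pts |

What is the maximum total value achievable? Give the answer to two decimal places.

300.67

Take in order of value per unit:
- B (98/8 per unit): all 8 → value 98, running total 98.00
- A (82/12 per unit): all 12 → value 82, running total 180.00
- D (181/27 per unit): 18 of 27 → value 18×181/27 = 120.6667, running total 300.67
Total 300.67.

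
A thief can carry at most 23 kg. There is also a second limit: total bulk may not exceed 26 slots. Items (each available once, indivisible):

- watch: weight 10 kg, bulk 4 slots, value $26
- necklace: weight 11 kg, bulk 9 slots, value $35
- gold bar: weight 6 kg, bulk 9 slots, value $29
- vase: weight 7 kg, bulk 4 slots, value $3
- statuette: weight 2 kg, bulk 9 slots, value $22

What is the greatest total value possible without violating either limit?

$83

Feasible sets respecting both limits:
- watch+necklace+statuette: weight 23, bulk 22, value 83
- watch+gold bar+statuette: weight 18, bulk 22, value 77
- necklace+gold bar: weight 17, bulk 18, value 64
Best: $83.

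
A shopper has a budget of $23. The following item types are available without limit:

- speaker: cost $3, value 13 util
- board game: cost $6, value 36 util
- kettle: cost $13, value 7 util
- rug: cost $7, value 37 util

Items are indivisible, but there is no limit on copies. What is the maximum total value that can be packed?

123 util

Best value-per-unit is board game at 36/6; filling with it alone gives 3×36 = 108.
Optimal mix: 1×speaker + 1×board game + 2×rug → cost 23, value 123.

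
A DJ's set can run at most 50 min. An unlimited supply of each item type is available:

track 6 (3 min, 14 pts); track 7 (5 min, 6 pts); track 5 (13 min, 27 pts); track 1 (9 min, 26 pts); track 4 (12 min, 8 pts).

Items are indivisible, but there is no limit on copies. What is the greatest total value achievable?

Best value-per-unit is track 6 at 14/3, and filling with it alone uses duration 16×3=48. No mix of the others beats 16×14 = 224.

224 pts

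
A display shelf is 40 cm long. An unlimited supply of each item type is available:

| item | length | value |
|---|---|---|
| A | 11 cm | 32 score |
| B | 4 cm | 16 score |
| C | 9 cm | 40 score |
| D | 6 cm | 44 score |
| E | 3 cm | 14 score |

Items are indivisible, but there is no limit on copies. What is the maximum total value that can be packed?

280 score

Best value-per-unit is D at 44/6; filling with it alone gives 6×44 = 264.
Optimal mix: 1×B + 6×D → length 40, value 280.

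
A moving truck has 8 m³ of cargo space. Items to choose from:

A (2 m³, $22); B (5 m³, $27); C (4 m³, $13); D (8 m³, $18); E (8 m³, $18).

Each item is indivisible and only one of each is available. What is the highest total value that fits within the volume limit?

$49

Check high-value combinations within 8 m³:
- A+B: volume 2+5=7, value 22+27=49
- A+C: volume 2+4=6, value 22+13=35
- B: volume 5, value 27
- A: volume 2, value 22
Best: $49.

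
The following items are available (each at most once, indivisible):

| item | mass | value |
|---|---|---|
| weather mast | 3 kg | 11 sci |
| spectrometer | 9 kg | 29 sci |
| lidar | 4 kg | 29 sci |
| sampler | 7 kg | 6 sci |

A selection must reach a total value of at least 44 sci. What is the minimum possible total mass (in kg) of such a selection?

Subsets with value ≥ 44, sorted by total mass:
- spectrometer+lidar: mass 13, value 58
- weather mast+lidar+sampler: mass 14, value 46
- weather mast+spectrometer+lidar: mass 16, value 69
- weather mast+spectrometer+sampler: mass 19, value 46
Minimum mass: 13 kg.

13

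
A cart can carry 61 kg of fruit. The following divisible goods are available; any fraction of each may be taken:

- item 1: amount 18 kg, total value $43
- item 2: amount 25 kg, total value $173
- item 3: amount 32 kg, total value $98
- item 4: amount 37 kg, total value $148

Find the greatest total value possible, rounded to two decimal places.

317.00

Take in order of value per unit:
- item 2 (173/25 per unit): all 25 → value 173, running total 173.00
- item 4 (148/37 per unit): 36 of 37 → value 36×148/37 = 144.0000, running total 317.00
Total 317.00.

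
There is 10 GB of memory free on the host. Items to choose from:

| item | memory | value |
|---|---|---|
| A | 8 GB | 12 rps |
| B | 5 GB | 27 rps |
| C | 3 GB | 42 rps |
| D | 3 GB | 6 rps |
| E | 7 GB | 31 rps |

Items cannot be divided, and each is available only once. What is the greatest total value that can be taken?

73 rps

This is a 0/1 knapsack; check combinations near the capacity.
- C+E: memory 3+7=10, value 42+31=73
- B+C: memory 5+3=8, value 27+42=69
- C+D: memory 3+3=6, value 42+6=48
- C: memory 3, value 42
- D+E: memory 3+7=10, value 6+31=37
Best: 73 rps.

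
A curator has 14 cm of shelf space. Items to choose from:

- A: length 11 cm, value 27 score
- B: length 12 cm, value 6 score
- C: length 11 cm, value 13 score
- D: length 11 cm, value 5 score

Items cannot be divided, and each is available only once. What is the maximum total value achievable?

27 score

Check high-value combinations within 14 cm:
- A: length 11, value 27
- C: length 11, value 13
- B: length 12, value 6
- D: length 11, value 5
Best: 27 score.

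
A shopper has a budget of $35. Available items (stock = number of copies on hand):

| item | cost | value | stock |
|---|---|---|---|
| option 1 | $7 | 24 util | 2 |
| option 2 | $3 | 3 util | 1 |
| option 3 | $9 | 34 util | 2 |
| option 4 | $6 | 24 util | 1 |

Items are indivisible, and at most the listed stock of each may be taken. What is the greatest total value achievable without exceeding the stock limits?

Top feasible selections:
- 1×option 1 + 1×option 2 + 2×option 3 + 1×option 4: cost 34, value 119
- 2×option 1 + 1×option 2 + 2×option 3: cost 35, value 119
Best: 119 util.

119 util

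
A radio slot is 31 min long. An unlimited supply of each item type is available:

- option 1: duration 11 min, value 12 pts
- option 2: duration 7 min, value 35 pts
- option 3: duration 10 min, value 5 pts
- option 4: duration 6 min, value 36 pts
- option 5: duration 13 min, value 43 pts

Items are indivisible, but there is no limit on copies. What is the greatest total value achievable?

180 pts

Best value-per-unit is option 4 at 36/6, and filling with it alone uses duration 5×6=30. No mix of the others beats 5×36 = 180.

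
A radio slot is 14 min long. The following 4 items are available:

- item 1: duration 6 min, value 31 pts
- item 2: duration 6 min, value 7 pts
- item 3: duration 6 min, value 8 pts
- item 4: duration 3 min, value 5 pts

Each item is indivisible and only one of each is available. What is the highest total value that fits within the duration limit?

This is a 0/1 knapsack; check combinations near the capacity.
- item 1+item 3: duration 6+6=12, value 31+8=39
- item 1+item 2: duration 6+6=12, value 31+7=38
- item 1+item 4: duration 6+3=9, value 31+5=36
Best: 39 pts.

39 pts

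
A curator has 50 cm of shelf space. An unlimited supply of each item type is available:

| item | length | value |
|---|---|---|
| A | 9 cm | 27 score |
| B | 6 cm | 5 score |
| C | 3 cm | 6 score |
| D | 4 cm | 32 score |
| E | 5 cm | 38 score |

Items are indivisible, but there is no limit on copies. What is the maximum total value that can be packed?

396 score

Best value-per-unit is D at 32/4; filling with it alone gives 12×32 = 384.
Optimal mix: 10×D + 2×E → length 50, value 396.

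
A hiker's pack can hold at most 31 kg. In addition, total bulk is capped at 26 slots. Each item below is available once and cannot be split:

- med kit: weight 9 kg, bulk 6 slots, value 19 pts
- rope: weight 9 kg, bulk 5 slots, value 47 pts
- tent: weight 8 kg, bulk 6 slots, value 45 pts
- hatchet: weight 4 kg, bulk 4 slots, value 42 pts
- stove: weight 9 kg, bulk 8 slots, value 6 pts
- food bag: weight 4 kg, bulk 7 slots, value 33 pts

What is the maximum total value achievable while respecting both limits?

Feasible sets respecting both limits:
- rope+tent+hatchet+food bag: weight 25, bulk 22, value 167
- med kit+rope+tent+hatchet: weight 30, bulk 21, value 153
- med kit+rope+tent+food bag: weight 30, bulk 24, value 144
- med kit+rope+hatchet+food bag: weight 26, bulk 22, value 141
Best: 167 pts.

167 pts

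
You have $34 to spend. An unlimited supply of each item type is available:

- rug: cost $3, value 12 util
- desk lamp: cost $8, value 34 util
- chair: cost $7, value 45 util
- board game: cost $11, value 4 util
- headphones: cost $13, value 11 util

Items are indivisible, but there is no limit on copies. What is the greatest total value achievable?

204 util

Best value-per-unit is chair at 45/7; filling with it alone gives 4×45 = 180.
Optimal mix: 2×rug + 4×chair → cost 34, value 204.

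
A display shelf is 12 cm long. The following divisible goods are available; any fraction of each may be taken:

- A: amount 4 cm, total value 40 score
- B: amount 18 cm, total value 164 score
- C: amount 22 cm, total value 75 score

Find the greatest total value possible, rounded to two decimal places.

Take in order of value per unit:
- A (40/4 per unit): all 4 → value 40, running total 40.00
- B (164/18 per unit): 8 of 18 → value 8×164/18 = 72.8889, running total 112.89
Total 112.89.

112.89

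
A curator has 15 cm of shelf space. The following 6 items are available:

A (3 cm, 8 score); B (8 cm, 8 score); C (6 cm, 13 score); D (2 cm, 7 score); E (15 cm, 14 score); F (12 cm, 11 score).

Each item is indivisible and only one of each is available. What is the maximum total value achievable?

Check high-value combinations within 15 cm:
- A+C+D: length 3+6+2=11, value 8+13+7=28
- A+B+D: length 3+8+2=13, value 8+8+7=23
- A+C: length 3+6=9, value 8+13=21
- B+C: length 8+6=14, value 8+13=21
Best: 28 score.

28 score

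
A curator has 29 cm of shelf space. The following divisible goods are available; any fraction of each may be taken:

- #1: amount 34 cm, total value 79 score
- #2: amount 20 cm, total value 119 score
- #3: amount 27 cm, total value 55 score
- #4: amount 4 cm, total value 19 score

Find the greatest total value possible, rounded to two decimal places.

149.62

Take in order of value per unit:
- #2 (119/20 per unit): all 20 → value 119, running total 119.00
- #4 (19/4 per unit): all 4 → value 19, running total 138.00
- #1 (79/34 per unit): 5 of 34 → value 5×79/34 = 11.6176, running total 149.62
Total 149.62.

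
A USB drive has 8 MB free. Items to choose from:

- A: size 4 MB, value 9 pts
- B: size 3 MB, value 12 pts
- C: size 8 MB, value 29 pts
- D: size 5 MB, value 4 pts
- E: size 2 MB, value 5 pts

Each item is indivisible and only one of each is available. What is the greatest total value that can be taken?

29 pts

Check high-value combinations within 8 MB:
- C: size 8, value 29
- A+B: size 4+3=7, value 9+12=21
- B+E: size 3+2=5, value 12+5=17
- B+D: size 3+5=8, value 12+4=16
- A+E: size 4+2=6, value 9+5=14
Best: 29 pts.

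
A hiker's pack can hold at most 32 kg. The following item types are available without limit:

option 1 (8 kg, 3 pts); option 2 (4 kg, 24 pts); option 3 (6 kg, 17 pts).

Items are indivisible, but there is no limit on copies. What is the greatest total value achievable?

192 pts

Best value-per-unit is option 2 at 24/4, and filling with it alone uses weight 8×4=32. No mix of the others beats 8×24 = 192.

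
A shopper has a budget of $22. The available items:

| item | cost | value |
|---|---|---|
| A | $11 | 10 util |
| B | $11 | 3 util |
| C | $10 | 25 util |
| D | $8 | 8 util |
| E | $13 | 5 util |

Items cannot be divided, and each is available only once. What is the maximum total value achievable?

35 util

This is a 0/1 knapsack; check combinations near the capacity.
- A+C: cost 11+10=21, value 10+25=35
- C+D: cost 10+8=18, value 25+8=33
- B+C: cost 11+10=21, value 3+25=28
- C: cost 10, value 25
- A+D: cost 11+8=19, value 10+8=18
Best: 35 util.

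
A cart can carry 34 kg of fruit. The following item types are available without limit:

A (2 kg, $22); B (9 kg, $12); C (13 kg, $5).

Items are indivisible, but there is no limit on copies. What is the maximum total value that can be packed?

Best value-per-unit is A at 22/2, and filling with it alone uses weight 17×2=34. No mix of the others beats 17×22 = 374.

$374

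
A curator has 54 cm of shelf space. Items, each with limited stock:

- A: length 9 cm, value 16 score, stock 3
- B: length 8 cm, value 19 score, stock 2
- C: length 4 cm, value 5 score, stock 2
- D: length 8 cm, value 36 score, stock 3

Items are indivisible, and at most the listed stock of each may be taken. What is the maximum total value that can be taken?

167 score

Top feasible selections:
- 1×A + 2×B + 1×C + 3×D: length 53, value 167
- 2×A + 1×B + 1×C + 3×D: length 54, value 164
- 1×A + 2×B + 3×D: length 49, value 162
Best: 167 score.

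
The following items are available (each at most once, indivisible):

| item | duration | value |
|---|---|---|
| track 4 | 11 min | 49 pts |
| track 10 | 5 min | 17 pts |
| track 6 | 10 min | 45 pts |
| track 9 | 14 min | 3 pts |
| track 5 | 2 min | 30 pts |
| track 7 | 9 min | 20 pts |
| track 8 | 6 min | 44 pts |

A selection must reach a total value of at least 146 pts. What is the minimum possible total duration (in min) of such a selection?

29

Subsets with value ≥ 146, sorted by total duration:
- track 4+track 6+track 5+track 8: duration 29, value 168
- track 10+track 6+track 5+track 7+track 8: duration 32, value 156
- track 4+track 10+track 6+track 8: duration 32, value 155
Minimum duration: 29 min.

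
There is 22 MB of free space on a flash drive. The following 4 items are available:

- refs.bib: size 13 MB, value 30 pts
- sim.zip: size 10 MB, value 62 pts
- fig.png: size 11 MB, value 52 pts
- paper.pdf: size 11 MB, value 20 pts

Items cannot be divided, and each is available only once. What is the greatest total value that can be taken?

114 pts

Check high-value combinations within 22 MB:
- sim.zip+fig.png: size 10+11=21, value 62+52=114
- sim.zip+paper.pdf: size 10+11=21, value 62+20=82
- fig.png+paper.pdf: size 11+11=22, value 52+20=72
Best: 114 pts.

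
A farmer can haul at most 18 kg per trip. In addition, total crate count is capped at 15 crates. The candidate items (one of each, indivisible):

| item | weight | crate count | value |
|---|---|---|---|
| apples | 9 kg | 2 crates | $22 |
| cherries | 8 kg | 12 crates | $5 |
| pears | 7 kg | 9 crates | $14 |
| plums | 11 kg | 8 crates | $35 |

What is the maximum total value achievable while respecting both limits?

$36

Feasible sets respecting both limits:
- apples+pears: weight 16, crate count 11, value 36
- plums: weight 11, crate count 8, value 35
- apples+cherries: weight 17, crate count 14, value 27
- apples: weight 9, crate count 2, value 22
Best: $36.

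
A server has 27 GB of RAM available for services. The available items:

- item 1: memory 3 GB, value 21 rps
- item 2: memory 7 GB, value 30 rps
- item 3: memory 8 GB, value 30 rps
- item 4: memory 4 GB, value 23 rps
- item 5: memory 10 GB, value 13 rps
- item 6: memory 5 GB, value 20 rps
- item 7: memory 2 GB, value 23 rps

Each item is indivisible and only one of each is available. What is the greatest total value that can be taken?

127 rps

Check high-value combinations within 27 GB:
- item 1+item 2+item 3+item 4+item 7: memory 3+7+8+4+2=24, value 21+30+30+23+23=127
- item 2+item 3+item 4+item 6+item 7: memory 7+8+4+5+2=26, value 30+30+23+20+23=126
- item 1+item 2+item 3+item 6+item 7: memory 3+7+8+5+2=25, value 21+30+30+20+23=124
- item 1+item 2+item 3+item 4+item 6: memory 3+7+8+4+5=27, value 21+30+30+23+20=124
Best: 127 rps.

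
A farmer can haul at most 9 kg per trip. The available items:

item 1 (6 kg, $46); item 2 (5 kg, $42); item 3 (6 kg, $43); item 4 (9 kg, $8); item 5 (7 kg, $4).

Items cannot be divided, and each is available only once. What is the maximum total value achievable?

Check high-value combinations within 9 kg:
- item 1: weight 6, value 46
- item 3: weight 6, value 43
- item 2: weight 5, value 42
- item 4: weight 9, value 8
- item 5: weight 7, value 4
Best: $46.

$46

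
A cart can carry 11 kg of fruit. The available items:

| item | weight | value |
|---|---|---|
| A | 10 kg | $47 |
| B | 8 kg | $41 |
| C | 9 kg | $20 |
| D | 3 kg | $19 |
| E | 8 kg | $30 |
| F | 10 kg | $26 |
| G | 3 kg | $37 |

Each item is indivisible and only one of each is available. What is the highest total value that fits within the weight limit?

Check high-value combinations within 11 kg:
- B+G: weight 8+3=11, value 41+37=78
- E+G: weight 8+3=11, value 30+37=67
- B+D: weight 8+3=11, value 41+19=60
- D+G: weight 3+3=6, value 19+37=56
- D+E: weight 3+8=11, value 19+30=49
Best: $78.

$78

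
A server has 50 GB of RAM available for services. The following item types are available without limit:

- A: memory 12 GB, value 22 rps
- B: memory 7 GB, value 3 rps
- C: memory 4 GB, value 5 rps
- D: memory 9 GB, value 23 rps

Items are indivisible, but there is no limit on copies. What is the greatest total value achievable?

Best value-per-unit is D at 23/9; filling with it alone gives 5×23 = 115.
Optimal mix: 1×C + 5×D → memory 49, value 120.

120 rps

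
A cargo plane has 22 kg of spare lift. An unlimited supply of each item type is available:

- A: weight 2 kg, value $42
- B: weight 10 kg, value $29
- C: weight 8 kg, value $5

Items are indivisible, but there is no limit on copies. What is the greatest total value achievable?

Best value-per-unit is A at 42/2, and filling with it alone uses weight 11×2=22. No mix of the others beats 11×42 = 462.

$462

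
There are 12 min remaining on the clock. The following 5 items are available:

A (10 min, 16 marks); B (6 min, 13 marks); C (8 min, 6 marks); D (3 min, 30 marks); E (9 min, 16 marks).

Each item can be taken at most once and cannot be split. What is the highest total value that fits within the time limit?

46 marks

Check high-value combinations within 12 min:
- D+E: time 3+9=12, value 30+16=46
- B+D: time 6+3=9, value 13+30=43
- C+D: time 8+3=11, value 6+30=36
- D: time 3, value 30
Best: 46 marks.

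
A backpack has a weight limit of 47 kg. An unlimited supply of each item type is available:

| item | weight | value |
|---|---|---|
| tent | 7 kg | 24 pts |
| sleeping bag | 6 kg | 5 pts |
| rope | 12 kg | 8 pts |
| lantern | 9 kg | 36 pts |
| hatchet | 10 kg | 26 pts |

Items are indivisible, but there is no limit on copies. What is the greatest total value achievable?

180 pts

Best value-per-unit is lantern at 36/9, and filling with it alone uses weight 5×9=45. No mix of the others beats 5×36 = 180.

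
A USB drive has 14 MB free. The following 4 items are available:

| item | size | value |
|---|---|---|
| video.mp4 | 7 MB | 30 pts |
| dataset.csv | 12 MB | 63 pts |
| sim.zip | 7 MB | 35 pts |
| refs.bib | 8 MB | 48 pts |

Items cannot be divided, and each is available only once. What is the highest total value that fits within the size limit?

Check high-value combinations within 14 MB:
- video.mp4+sim.zip: size 7+7=14, value 30+35=65
- dataset.csv: size 12, value 63
- refs.bib: size 8, value 48
- sim.zip: size 7, value 35
Best: 65 pts.

65 pts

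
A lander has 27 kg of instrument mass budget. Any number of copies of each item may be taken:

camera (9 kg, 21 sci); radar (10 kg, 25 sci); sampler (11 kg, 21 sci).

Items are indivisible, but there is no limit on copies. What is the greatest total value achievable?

Best value-per-unit is radar at 25/10; filling with it alone gives 2×25 = 50.
Optimal mix: 3×camera → mass 27, value 63.

63 sci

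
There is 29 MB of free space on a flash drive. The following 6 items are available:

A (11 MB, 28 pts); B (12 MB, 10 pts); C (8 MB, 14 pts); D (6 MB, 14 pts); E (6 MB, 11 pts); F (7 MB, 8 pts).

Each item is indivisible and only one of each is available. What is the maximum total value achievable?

56 pts

This is a 0/1 knapsack; check combinations near the capacity.
- A+C+D: size 11+8+6=25, value 28+14+14=56
- A+D+E: size 11+6+6=23, value 28+14+11=53
- A+C+E: size 11+8+6=25, value 28+14+11=53
- A+B+D: size 11+12+6=29, value 28+10+14=52
Best: 56 pts.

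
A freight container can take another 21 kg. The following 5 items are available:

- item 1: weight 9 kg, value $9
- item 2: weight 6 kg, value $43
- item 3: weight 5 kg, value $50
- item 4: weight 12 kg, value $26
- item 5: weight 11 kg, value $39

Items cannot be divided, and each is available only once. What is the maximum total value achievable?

Check high-value combinations within 21 kg:
- item 1+item 2+item 3: weight 9+6+5=20, value 9+43+50=102
- item 2+item 3: weight 6+5=11, value 43+50=93
- item 3+item 5: weight 5+11=16, value 50+39=89
- item 2+item 5: weight 6+11=17, value 43+39=82
Best: $102.

$102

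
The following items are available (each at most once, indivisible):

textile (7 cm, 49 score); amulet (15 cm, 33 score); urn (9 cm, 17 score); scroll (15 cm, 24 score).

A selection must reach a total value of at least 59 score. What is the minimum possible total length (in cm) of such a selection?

Subsets with value ≥ 59, sorted by total length:
- textile+urn: length 16, value 66
- textile+amulet: length 22, value 82
- textile+scroll: length 22, value 73
- textile+amulet+urn: length 31, value 99
Minimum length: 16 cm.

16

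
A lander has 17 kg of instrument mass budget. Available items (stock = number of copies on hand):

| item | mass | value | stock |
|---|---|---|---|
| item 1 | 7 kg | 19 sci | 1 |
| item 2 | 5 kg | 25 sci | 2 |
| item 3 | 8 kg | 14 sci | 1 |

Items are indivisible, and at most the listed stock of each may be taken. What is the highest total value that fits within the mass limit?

Best selections within mass 17 and stock limits:
- 1×item 1 + 2×item 2: mass 17, value 69
- 2×item 2: mass 10, value 50
- 1×item 1 + 1×item 2: mass 12, value 44
- 1×item 2 + 1×item 3: mass 13, value 39
Best: 69 sci.

69 sci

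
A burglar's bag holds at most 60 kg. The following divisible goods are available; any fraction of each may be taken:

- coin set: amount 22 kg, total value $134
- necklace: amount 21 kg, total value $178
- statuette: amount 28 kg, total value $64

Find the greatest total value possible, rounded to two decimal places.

350.86

Take in order of value per unit:
- necklace (178/21 per unit): all 21 → value 178, running total 178.00
- coin set (134/22 per unit): all 22 → value 134, running total 312.00
- statuette (64/28 per unit): 17 of 28 → value 17×64/28 = 38.8571, running total 350.86
Total 350.86.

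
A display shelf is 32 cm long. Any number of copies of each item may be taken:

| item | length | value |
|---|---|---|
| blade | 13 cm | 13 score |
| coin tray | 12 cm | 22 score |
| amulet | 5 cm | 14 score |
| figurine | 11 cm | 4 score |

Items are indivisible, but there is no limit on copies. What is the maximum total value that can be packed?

Best value-per-unit is amulet at 14/5, and filling with it alone uses length 6×5=30. No mix of the others beats 6×14 = 84.

84 score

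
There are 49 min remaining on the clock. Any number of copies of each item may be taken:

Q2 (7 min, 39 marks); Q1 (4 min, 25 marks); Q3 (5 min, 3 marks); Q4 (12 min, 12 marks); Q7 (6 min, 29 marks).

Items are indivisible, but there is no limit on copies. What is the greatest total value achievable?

300 marks

Best value-per-unit is Q1 at 25/4, and filling with it alone uses time 12×4=48. No mix of the others beats 12×25 = 300.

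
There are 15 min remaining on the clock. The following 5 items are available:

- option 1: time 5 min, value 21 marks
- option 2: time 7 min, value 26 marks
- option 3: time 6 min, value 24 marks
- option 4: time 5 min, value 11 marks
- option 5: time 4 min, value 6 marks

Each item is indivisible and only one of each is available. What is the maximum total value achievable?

This is a 0/1 knapsack; check combinations near the capacity.
- option 1+option 3+option 5: time 5+6+4=15, value 21+24+6=51
- option 2+option 3: time 7+6=13, value 26+24=50
- option 1+option 2: time 5+7=12, value 21+26=47
Best: 51 marks.

51 marks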